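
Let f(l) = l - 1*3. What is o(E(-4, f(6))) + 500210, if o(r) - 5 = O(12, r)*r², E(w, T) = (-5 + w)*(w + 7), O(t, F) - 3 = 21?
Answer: 517711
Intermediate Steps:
O(t, F) = 24 (O(t, F) = 3 + 21 = 24)
f(l) = -3 + l (f(l) = l - 3 = -3 + l)
E(w, T) = (-5 + w)*(7 + w)
o(r) = 5 + 24*r²
o(E(-4, f(6))) + 500210 = (5 + 24*(-35 + (-4)² + 2*(-4))²) + 500210 = (5 + 24*(-35 + 16 - 8)²) + 500210 = (5 + 24*(-27)²) + 500210 = (5 + 24*729) + 500210 = (5 + 17496) + 500210 = 17501 + 500210 = 517711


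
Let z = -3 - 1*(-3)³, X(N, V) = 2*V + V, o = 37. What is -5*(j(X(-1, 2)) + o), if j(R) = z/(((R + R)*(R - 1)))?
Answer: -187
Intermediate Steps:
X(N, V) = 3*V
z = 24 (z = -3 - 1*(-27) = -3 + 27 = 24)
j(R) = 12/(R*(-1 + R)) (j(R) = 24/(((R + R)*(R - 1))) = 24/(((2*R)*(-1 + R))) = 24/((2*R*(-1 + R))) = 24*(1/(2*R*(-1 + R))) = 12/(R*(-1 + R)))
-5*(j(X(-1, 2)) + o) = -5*(12/(((3*2))*(-1 + 3*2)) + 37) = -5*(12/(6*(-1 + 6)) + 37) = -5*(12*(⅙)/5 + 37) = -5*(12*(⅙)*(⅕) + 37) = -5*(⅖ + 37) = -5*187/5 = -187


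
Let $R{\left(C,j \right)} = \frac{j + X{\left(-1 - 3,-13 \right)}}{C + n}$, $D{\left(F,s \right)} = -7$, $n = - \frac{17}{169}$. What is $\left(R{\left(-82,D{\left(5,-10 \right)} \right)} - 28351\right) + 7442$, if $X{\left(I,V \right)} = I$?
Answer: $- \frac{290110516}{13875} \approx -20909.0$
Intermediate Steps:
$n = - \frac{17}{169}$ ($n = \left(-17\right) \frac{1}{169} = - \frac{17}{169} \approx -0.10059$)
$R{\left(C,j \right)} = \frac{-4 + j}{- \frac{17}{169} + C}$ ($R{\left(C,j \right)} = \frac{j - 4}{C - \frac{17}{169}} = \frac{j - 4}{- \frac{17}{169} + C} = \frac{-4 + j}{- \frac{17}{169} + C}$)
$\left(R{\left(-82,D{\left(5,-10 \right)} \right)} - 28351\right) + 7442 = \left(\frac{169 \left(-4 - 7\right)}{-17 + 169 \left(-82\right)} - 28351\right) + 7442 = \left(169 \frac{1}{-17 - 13858} \left(-11\right) - 28351\right) + 7442 = \left(169 \frac{1}{-13875} \left(-11\right) - 28351\right) + 7442 = \left(169 \left(- \frac{1}{13875}\right) \left(-11\right) - 28351\right) + 7442 = \left(\frac{1859}{13875} - 28351\right) + 7442 = - \frac{393368266}{13875} + 7442 = - \frac{290110516}{13875}$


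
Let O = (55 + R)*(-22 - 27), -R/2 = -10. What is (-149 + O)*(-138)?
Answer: 527712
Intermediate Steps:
R = 20 (R = -2*(-10) = 20)
O = -3675 (O = (55 + 20)*(-22 - 27) = 75*(-49) = -3675)
(-149 + O)*(-138) = (-149 - 3675)*(-138) = -3824*(-138) = 527712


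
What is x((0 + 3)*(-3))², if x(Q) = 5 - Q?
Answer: 196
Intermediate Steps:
x((0 + 3)*(-3))² = (5 - (0 + 3)*(-3))² = (5 - 3*(-3))² = (5 - 1*(-9))² = (5 + 9)² = 14² = 196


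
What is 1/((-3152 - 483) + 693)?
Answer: -1/2942 ≈ -0.00033990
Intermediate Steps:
1/((-3152 - 483) + 693) = 1/(-3635 + 693) = 1/(-2942) = -1/2942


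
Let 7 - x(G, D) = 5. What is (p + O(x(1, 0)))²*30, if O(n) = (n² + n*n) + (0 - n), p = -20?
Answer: 5880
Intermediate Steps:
x(G, D) = 2 (x(G, D) = 7 - 1*5 = 7 - 5 = 2)
O(n) = -n + 2*n² (O(n) = (n² + n²) - n = 2*n² - n = -n + 2*n²)
(p + O(x(1, 0)))²*30 = (-20 + 2*(-1 + 2*2))²*30 = (-20 + 2*(-1 + 4))²*30 = (-20 + 2*3)²*30 = (-20 + 6)²*30 = (-14)²*30 = 196*30 = 5880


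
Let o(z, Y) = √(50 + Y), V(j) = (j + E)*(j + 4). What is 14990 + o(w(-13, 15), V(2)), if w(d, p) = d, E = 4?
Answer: 14990 + √86 ≈ 14999.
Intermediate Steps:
V(j) = (4 + j)² (V(j) = (j + 4)*(j + 4) = (4 + j)*(4 + j) = (4 + j)²)
14990 + o(w(-13, 15), V(2)) = 14990 + √(50 + (16 + 2² + 8*2)) = 14990 + √(50 + (16 + 4 + 16)) = 14990 + √(50 + 36) = 14990 + √86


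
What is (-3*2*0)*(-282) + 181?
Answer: 181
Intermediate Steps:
(-3*2*0)*(-282) + 181 = -6*0*(-282) + 181 = 0*(-282) + 181 = 0 + 181 = 181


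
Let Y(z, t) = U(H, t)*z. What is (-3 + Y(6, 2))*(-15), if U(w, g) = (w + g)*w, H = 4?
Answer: -2115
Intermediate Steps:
U(w, g) = w*(g + w) (U(w, g) = (g + w)*w = w*(g + w))
Y(z, t) = z*(16 + 4*t) (Y(z, t) = (4*(t + 4))*z = (4*(4 + t))*z = (16 + 4*t)*z = z*(16 + 4*t))
(-3 + Y(6, 2))*(-15) = (-3 + 4*6*(4 + 2))*(-15) = (-3 + 4*6*6)*(-15) = (-3 + 144)*(-15) = 141*(-15) = -2115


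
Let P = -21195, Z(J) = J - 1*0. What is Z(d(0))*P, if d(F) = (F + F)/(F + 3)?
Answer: 0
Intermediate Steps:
d(F) = 2*F/(3 + F) (d(F) = (2*F)/(3 + F) = 2*F/(3 + F))
Z(J) = J (Z(J) = J + 0 = J)
Z(d(0))*P = (2*0/(3 + 0))*(-21195) = (2*0/3)*(-21195) = (2*0*(1/3))*(-21195) = 0*(-21195) = 0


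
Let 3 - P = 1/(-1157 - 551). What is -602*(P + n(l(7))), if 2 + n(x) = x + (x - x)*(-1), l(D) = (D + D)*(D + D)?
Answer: -14468511/122 ≈ -1.1859e+5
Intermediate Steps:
l(D) = 4*D² (l(D) = (2*D)*(2*D) = 4*D²)
P = 5125/1708 (P = 3 - 1/(-1157 - 551) = 3 - 1/(-1708) = 3 - 1*(-1/1708) = 3 + 1/1708 = 5125/1708 ≈ 3.0006)
n(x) = -2 + x (n(x) = -2 + (x + (x - x)*(-1)) = -2 + (x + 0*(-1)) = -2 + (x + 0) = -2 + x)
-602*(P + n(l(7))) = -602*(5125/1708 + (-2 + 4*7²)) = -602*(5125/1708 + (-2 + 4*49)) = -602*(5125/1708 + (-2 + 196)) = -602*(5125/1708 + 194) = -602*336477/1708 = -14468511/122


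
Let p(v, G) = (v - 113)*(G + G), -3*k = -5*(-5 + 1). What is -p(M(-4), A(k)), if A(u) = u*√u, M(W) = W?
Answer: -1040*I*√15 ≈ -4027.9*I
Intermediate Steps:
k = -20/3 (k = -(-5)*(-5 + 1)/3 = -(-5)*(-4)/3 = -⅓*20 = -20/3 ≈ -6.6667)
A(u) = u^(3/2)
p(v, G) = 2*G*(-113 + v) (p(v, G) = (-113 + v)*(2*G) = 2*G*(-113 + v))
-p(M(-4), A(k)) = -2*(-20/3)^(3/2)*(-113 - 4) = -2*(-40*I*√15/9)*(-117) = -1040*I*√15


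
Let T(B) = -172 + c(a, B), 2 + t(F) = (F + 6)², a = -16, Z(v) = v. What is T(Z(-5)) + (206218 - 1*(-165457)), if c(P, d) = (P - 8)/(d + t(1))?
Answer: 2600517/7 ≈ 3.7150e+5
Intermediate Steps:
t(F) = -2 + (6 + F)² (t(F) = -2 + (F + 6)² = -2 + (6 + F)²)
c(P, d) = (-8 + P)/(47 + d) (c(P, d) = (P - 8)/(d + (-2 + (6 + 1)²)) = (-8 + P)/(d + (-2 + 7²)) = (-8 + P)/(d + (-2 + 49)) = (-8 + P)/(d + 47) = (-8 + P)/(47 + d))
T(B) = -172 - 24/(47 + B) (T(B) = -172 + (-8 - 16)/(47 + B) = -172 - 24/(47 + B))
T(Z(-5)) + (206218 - 1*(-165457)) = 4*(-2027 - 43*(-5))/(47 - 5) + (206218 - 1*(-165457)) = 4*(-2027 + 215)/42 + (206218 + 165457) = 4*(1/42)*(-1812) + 371675 = -1208/7 + 371675 = 2600517/7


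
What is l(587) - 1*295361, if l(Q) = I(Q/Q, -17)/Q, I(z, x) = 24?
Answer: -173376883/587 ≈ -2.9536e+5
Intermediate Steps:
l(Q) = 24/Q
l(587) - 1*295361 = 24/587 - 1*295361 = 24*(1/587) - 295361 = 24/587 - 295361 = -173376883/587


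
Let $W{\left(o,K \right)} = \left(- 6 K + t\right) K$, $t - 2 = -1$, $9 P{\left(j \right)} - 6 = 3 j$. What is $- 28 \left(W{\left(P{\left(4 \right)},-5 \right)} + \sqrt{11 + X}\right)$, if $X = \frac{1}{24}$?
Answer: $4340 - \frac{7 \sqrt{1590}}{3} \approx 4247.0$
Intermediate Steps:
$P{\left(j \right)} = \frac{2}{3} + \frac{j}{3}$ ($P{\left(j \right)} = \frac{2}{3} + \frac{3 j}{9} = \frac{2}{3} + \frac{j}{3}$)
$t = 1$ ($t = 2 - 1 = 1$)
$X = \frac{1}{24} \approx 0.041667$
$W{\left(o,K \right)} = K \left(1 - 6 K\right)$ ($W{\left(o,K \right)} = \left(- 6 K + 1\right) K = \left(1 - 6 K\right) K = K \left(1 - 6 K\right)$)
$- 28 \left(W{\left(P{\left(4 \right)},-5 \right)} + \sqrt{11 + X}\right) = - 28 \left(- 5 \left(1 - -30\right) + \sqrt{11 + \frac{1}{24}}\right) = - 28 \left(- 5 \left(1 + 30\right) + \sqrt{\frac{265}{24}}\right) = - 28 \left(\left(-5\right) 31 + \frac{\sqrt{1590}}{12}\right) = - 28 \left(-155 + \frac{\sqrt{1590}}{12}\right) = 4340 - \frac{7 \sqrt{1590}}{3}$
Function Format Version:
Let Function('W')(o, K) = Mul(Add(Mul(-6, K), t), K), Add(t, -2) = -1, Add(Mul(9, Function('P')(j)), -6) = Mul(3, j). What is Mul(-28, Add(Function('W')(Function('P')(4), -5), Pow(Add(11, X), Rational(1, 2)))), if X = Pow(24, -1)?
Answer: Add(4340, Mul(Rational(-7, 3), Pow(1590, Rational(1, 2)))) ≈ 4247.0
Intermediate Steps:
Function('P')(j) = Add(Rational(2, 3), Mul(Rational(1, 3), j)) (Function('P')(j) = Add(Rational(2, 3), Mul(Rational(1, 9), Mul(3, j))) = Add(Rational(2, 3), Mul(Rational(1, 3), j)))
t = 1 (t = Add(2, -1) = 1)
X = Rational(1, 24) ≈ 0.041667
Function('W')(o, K) = Mul(K, Add(1, Mul(-6, K))) (Function('W')(o, K) = Mul(Add(Mul(-6, K), 1), K) = Mul(Add(1, Mul(-6, K)), K) = Mul(K, Add(1, Mul(-6, K))))
Mul(-28, Add(Function('W')(Function('P')(4), -5), Pow(Add(11, X), Rational(1, 2)))) = Mul(-28, Add(Mul(-5, Add(1, Mul(-6, -5))), Pow(Add(11, Rational(1, 24)), Rational(1, 2)))) = Mul(-28, Add(Mul(-5, Add(1, 30)), Pow(Rational(265, 24), Rational(1, 2)))) = Mul(-28, Add(Mul(-5, 31), Mul(Rational(1, 12), Pow(1590, Rational(1, 2))))) = Mul(-28, Add(-155, Mul(Rational(1, 12), Pow(1590, Rational(1, 2))))) = Add(4340, Mul(Rational(-7, 3), Pow(1590, Rational(1, 2))))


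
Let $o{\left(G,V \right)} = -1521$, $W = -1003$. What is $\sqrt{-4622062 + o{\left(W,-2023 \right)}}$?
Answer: $i \sqrt{4623583} \approx 2150.3 i$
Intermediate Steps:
$\sqrt{-4622062 + o{\left(W,-2023 \right)}} = \sqrt{-4622062 - 1521} = \sqrt{-4623583} = i \sqrt{4623583}$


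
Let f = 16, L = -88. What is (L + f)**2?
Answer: 5184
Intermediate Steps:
(L + f)**2 = (-88 + 16)**2 = (-72)**2 = 5184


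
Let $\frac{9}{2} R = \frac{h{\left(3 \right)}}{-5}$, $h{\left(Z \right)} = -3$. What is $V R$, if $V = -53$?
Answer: $- \frac{106}{15} \approx -7.0667$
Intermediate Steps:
$R = \frac{2}{15}$ ($R = \frac{2 \left(- \frac{3}{-5}\right)}{9} = \frac{2 \left(\left(-3\right) \left(- \frac{1}{5}\right)\right)}{9} = \frac{2}{9} \cdot \frac{3}{5} = \frac{2}{15} \approx 0.13333$)
$V R = \left(-53\right) \frac{2}{15} = - \frac{106}{15}$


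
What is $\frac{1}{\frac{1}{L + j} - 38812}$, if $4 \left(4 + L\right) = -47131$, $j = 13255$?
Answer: $- \frac{5873}{227942872} \approx -2.5765 \cdot 10^{-5}$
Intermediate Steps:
$L = - \frac{47147}{4}$ ($L = -4 + \frac{1}{4} \left(-47131\right) = -4 - \frac{47131}{4} = - \frac{47147}{4} \approx -11787.0$)
$\frac{1}{\frac{1}{L + j} - 38812} = \frac{1}{\frac{1}{- \frac{47147}{4} + 13255} - 38812} = \frac{1}{\frac{1}{\frac{5873}{4}} - 38812} = \frac{1}{\frac{4}{5873} - 38812} = \frac{1}{- \frac{227942872}{5873}} = - \frac{5873}{227942872}$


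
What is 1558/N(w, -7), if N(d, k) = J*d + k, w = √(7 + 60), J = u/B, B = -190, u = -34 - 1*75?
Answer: -393706600/972873 - 32266180*√67/972873 ≈ -676.16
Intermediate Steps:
u = -109 (u = -34 - 75 = -109)
J = 109/190 (J = -109/(-190) = -109*(-1/190) = 109/190 ≈ 0.57368)
w = √67 ≈ 8.1853
N(d, k) = k + 109*d/190 (N(d, k) = 109*d/190 + k = k + 109*d/190)
1558/N(w, -7) = 1558/(-7 + 109*√67/190)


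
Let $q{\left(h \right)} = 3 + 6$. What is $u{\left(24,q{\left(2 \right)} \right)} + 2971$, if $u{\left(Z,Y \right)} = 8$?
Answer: $2979$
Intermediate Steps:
$q{\left(h \right)} = 9$
$u{\left(24,q{\left(2 \right)} \right)} + 2971 = 8 + 2971 = 2979$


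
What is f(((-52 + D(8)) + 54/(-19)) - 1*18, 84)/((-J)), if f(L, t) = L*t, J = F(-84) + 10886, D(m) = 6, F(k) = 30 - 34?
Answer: 53340/103379 ≈ 0.51597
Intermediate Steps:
F(k) = -4
J = 10882 (J = -4 + 10886 = 10882)
f(((-52 + D(8)) + 54/(-19)) - 1*18, 84)/((-J)) = ((((-52 + 6) + 54/(-19)) - 1*18)*84)/((-1*10882)) = (((-46 + 54*(-1/19)) - 18)*84)/(-10882) = (((-46 - 54/19) - 18)*84)*(-1/10882) = ((-928/19 - 18)*84)*(-1/10882) = -1270/19*84*(-1/10882) = -106680/19*(-1/10882) = 53340/103379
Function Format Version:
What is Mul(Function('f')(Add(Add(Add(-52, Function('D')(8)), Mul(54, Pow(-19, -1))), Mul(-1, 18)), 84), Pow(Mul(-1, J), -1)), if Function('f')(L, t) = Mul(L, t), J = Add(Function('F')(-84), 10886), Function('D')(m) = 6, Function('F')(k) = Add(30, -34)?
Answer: Rational(53340, 103379) ≈ 0.51597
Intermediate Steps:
Function('F')(k) = -4
J = 10882 (J = Add(-4, 10886) = 10882)
Mul(Function('f')(Add(Add(Add(-52, Function('D')(8)), Mul(54, Pow(-19, -1))), Mul(-1, 18)), 84), Pow(Mul(-1, J), -1)) = Mul(Mul(Add(Add(Add(-52, 6), Mul(54, Pow(-19, -1))), Mul(-1, 18)), 84), Pow(Mul(-1, 10882), -1)) = Mul(Mul(Add(Add(-46, Mul(54, Rational(-1, 19))), -18), 84), Pow(-10882, -1)) = Mul(Mul(Add(Add(-46, Rational(-54, 19)), -18), 84), Rational(-1, 10882)) = Mul(Mul(Add(Rational(-928, 19), -18), 84), Rational(-1, 10882)) = Mul(Mul(Rational(-1270, 19), 84), Rational(-1, 10882)) = Mul(Rational(-106680, 19), Rational(-1, 10882)) = Rational(53340, 103379)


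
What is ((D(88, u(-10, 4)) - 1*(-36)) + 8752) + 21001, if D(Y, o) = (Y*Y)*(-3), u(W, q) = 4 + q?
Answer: 6557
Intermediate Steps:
D(Y, o) = -3*Y² (D(Y, o) = Y²*(-3) = -3*Y²)
((D(88, u(-10, 4)) - 1*(-36)) + 8752) + 21001 = ((-3*88² - 1*(-36)) + 8752) + 21001 = ((-3*7744 + 36) + 8752) + 21001 = ((-23232 + 36) + 8752) + 21001 = (-23196 + 8752) + 21001 = -14444 + 21001 = 6557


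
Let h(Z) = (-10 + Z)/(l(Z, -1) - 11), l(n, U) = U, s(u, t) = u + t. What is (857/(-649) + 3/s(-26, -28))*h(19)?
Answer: 16075/15576 ≈ 1.0320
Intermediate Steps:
s(u, t) = t + u
h(Z) = ⅚ - Z/12 (h(Z) = (-10 + Z)/(-1 - 11) = (-10 + Z)/(-12) = (-10 + Z)*(-1/12) = ⅚ - Z/12)
(857/(-649) + 3/s(-26, -28))*h(19) = (857/(-649) + 3/(-28 - 26))*(⅚ - 1/12*19) = (857*(-1/649) + 3/(-54))*(⅚ - 19/12) = (-857/649 + 3*(-1/54))*(-¾) = (-857/649 - 1/18)*(-¾) = -16075/11682*(-¾) = 16075/15576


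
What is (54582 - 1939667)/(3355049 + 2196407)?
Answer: -1885085/5551456 ≈ -0.33957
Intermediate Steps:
(54582 - 1939667)/(3355049 + 2196407) = -1885085/5551456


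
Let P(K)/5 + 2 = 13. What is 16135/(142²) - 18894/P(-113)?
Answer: -380091191/1109020 ≈ -342.73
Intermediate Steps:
P(K) = 55 (P(K) = -10 + 5*13 = -10 + 65 = 55)
16135/(142²) - 18894/P(-113) = 16135/(142²) - 18894/55 = 16135/20164 - 18894*1/55 = 16135*(1/20164) - 18894/55 = 16135/20164 - 18894/55 = -380091191/1109020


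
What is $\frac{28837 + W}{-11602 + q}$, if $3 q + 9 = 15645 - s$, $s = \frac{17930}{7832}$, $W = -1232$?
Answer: $- \frac{5896428}{1365067} \approx -4.3195$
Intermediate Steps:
$s = \frac{815}{356}$ ($s = 17930 \cdot \frac{1}{7832} = \frac{815}{356} \approx 2.2893$)
$q = \frac{5565601}{1068}$ ($q = -3 + \frac{15645 - \frac{815}{356}}{3} = -3 + \frac{1}{3} \cdot \frac{5568805}{356} = -3 + \frac{5568805}{1068} = \frac{5565601}{1068} \approx 5211.2$)
$\frac{28837 + W}{-11602 + q} = \frac{28837 - 1232}{-11602 + \frac{5565601}{1068}} = \frac{27605}{- \frac{6825335}{1068}} = 27605 \left(- \frac{1068}{6825335}\right) = - \frac{5896428}{1365067}$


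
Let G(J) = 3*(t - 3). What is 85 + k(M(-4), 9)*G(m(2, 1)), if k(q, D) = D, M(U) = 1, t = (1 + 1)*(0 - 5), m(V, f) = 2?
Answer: -266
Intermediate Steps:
t = -10 (t = 2*(-5) = -10)
G(J) = -39 (G(J) = 3*(-10 - 3) = 3*(-13) = -39)
85 + k(M(-4), 9)*G(m(2, 1)) = 85 + 9*(-39) = 85 - 351 = -266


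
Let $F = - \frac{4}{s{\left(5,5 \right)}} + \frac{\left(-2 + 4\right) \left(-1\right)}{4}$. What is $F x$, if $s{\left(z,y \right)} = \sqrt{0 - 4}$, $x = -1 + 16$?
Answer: $- \frac{15}{2} + 30 i \approx -7.5 + 30.0 i$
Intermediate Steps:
$x = 15$
$s{\left(z,y \right)} = 2 i$ ($s{\left(z,y \right)} = \sqrt{-4} = 2 i$)
$F = - \frac{1}{2} + 2 i$ ($F = - \frac{4}{2 i} + \frac{\left(-2 + 4\right) \left(-1\right)}{4} = - 4 \left(- \frac{i}{2}\right) + 2 \left(-1\right) \frac{1}{4} = 2 i - \frac{1}{2} = - \frac{1}{2} + 2 i \approx -0.5 + 2.0 i$)
$F x = \left(- \frac{1}{2} + 2 i\right) 15 = - \frac{15}{2} + 30 i$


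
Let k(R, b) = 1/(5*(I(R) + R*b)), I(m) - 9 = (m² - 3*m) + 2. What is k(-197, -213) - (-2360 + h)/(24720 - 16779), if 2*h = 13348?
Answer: -585062033/1076958420 ≈ -0.54325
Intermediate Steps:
h = 6674 (h = (½)*13348 = 6674)
I(m) = 11 + m² - 3*m (I(m) = 9 + ((m² - 3*m) + 2) = 9 + (2 + m² - 3*m) = 11 + m² - 3*m)
k(R, b) = 1/(55 - 15*R + 5*R² + 5*R*b) (k(R, b) = 1/(5*((11 + R² - 3*R) + R*b)) = 1/(5*(11 + R² - 3*R + R*b)) = 1/(55 - 15*R + 5*R² + 5*R*b))
k(-197, -213) - (-2360 + h)/(24720 - 16779) = 1/(5*(11 + (-197)² - 3*(-197) - 197*(-213))) - (-2360 + 6674)/(24720 - 16779) = 1/(5*(11 + 38809 + 591 + 41961)) - 4314/7941 = (⅕)/81372 - 4314/7941 = (⅕)*(1/81372) - 1*1438/2647 = 1/406860 - 1438/2647 = -585062033/1076958420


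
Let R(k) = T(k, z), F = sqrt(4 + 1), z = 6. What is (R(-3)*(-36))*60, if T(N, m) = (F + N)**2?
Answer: -30240 + 12960*sqrt(5) ≈ -1260.6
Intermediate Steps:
F = sqrt(5) ≈ 2.2361
T(N, m) = (N + sqrt(5))**2 (T(N, m) = (sqrt(5) + N)**2 = (N + sqrt(5))**2)
R(k) = (k + sqrt(5))**2
(R(-3)*(-36))*60 = ((-3 + sqrt(5))**2*(-36))*60 = -36*(-3 + sqrt(5))**2*60 = -2160*(-3 + sqrt(5))**2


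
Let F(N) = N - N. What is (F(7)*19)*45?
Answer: 0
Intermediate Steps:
F(N) = 0
(F(7)*19)*45 = (0*19)*45 = 0*45 = 0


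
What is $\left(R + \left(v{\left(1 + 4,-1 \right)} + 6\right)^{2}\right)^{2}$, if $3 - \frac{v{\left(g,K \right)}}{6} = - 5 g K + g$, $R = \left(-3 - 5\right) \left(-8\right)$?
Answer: $595360000$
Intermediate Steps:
$R = 64$ ($R = \left(-8\right) \left(-8\right) = 64$)
$v{\left(g,K \right)} = 18 - 6 g + 30 K g$ ($v{\left(g,K \right)} = 18 - 6 \left(- 5 g K + g\right) = 18 - 6 \left(- 5 K g + g\right) = 18 - 6 \left(g - 5 K g\right) = 18 + \left(- 6 g + 30 K g\right) = 18 - 6 g + 30 K g$)
$\left(R + \left(v{\left(1 + 4,-1 \right)} + 6\right)^{2}\right)^{2} = \left(64 + \left(\left(18 - 6 \left(1 + 4\right) + 30 \left(-1\right) \left(1 + 4\right)\right) + 6\right)^{2}\right)^{2} = \left(64 + \left(\left(18 - 30 + 30 \left(-1\right) 5\right) + 6\right)^{2}\right)^{2} = \left(64 + \left(\left(18 - 30 - 150\right) + 6\right)^{2}\right)^{2} = \left(64 + \left(-162 + 6\right)^{2}\right)^{2} = \left(64 + \left(-156\right)^{2}\right)^{2} = \left(64 + 24336\right)^{2} = 24400^{2} = 595360000$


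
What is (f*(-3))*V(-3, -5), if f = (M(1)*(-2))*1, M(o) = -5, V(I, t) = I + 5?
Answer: -60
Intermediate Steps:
V(I, t) = 5 + I
f = 10 (f = -5*(-2)*1 = 10*1 = 10)
(f*(-3))*V(-3, -5) = (10*(-3))*(5 - 3) = -30*2 = -60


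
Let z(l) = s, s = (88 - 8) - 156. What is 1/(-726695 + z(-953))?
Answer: -1/726771 ≈ -1.3759e-6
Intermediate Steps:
s = -76 (s = 80 - 156 = -76)
z(l) = -76
1/(-726695 + z(-953)) = 1/(-726695 - 76) = 1/(-726771) = -1/726771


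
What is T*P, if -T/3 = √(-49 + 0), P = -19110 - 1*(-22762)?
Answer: -76692*I ≈ -76692.0*I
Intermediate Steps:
P = 3652 (P = -19110 + 22762 = 3652)
T = -21*I (T = -3*√(-49 + 0) = -21*I ≈ -21.0*I)
T*P = -21*I*3652 = -76692*I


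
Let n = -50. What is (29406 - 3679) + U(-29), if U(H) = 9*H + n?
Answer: 25416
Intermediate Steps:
U(H) = -50 + 9*H (U(H) = 9*H - 50 = -50 + 9*H)
(29406 - 3679) + U(-29) = (29406 - 3679) + (-50 + 9*(-29)) = 25727 + (-50 - 261) = 25727 - 311 = 25416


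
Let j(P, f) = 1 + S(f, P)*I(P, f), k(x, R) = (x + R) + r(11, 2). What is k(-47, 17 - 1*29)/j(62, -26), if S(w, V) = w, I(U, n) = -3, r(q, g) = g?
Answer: -57/79 ≈ -0.72152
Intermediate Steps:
k(x, R) = 2 + R + x (k(x, R) = (x + R) + 2 = (R + x) + 2 = 2 + R + x)
j(P, f) = 1 - 3*f (j(P, f) = 1 + f*(-3) = 1 - 3*f)
k(-47, 17 - 1*29)/j(62, -26) = (2 + (17 - 1*29) - 47)/(1 - 3*(-26)) = (2 + (17 - 29) - 47)/(1 + 78) = (2 - 12 - 47)/79 = -57*1/79 = -57/79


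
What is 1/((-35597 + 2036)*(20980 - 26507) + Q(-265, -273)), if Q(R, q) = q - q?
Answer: 1/185491647 ≈ 5.3911e-9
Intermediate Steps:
Q(R, q) = 0
1/((-35597 + 2036)*(20980 - 26507) + Q(-265, -273)) = 1/((-35597 + 2036)*(20980 - 26507) + 0) = 1/(-33561*(-5527) + 0) = 1/(185491647 + 0) = 1/185491647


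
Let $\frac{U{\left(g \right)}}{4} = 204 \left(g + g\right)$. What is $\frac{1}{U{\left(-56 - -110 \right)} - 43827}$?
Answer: $\frac{1}{44301} \approx 2.2573 \cdot 10^{-5}$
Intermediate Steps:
$U{\left(g \right)} = 1632 g$ ($U{\left(g \right)} = 4 \cdot 204 \left(g + g\right) = 4 \cdot 204 \cdot 2 g = 4 \cdot 408 g = 1632 g$)
$\frac{1}{U{\left(-56 - -110 \right)} - 43827} = \frac{1}{1632 \left(-56 - -110\right) - 43827} = \frac{1}{1632 \left(-56 + 110\right) - 43827} = \frac{1}{1632 \cdot 54 - 43827} = \frac{1}{88128 - 43827} = \frac{1}{44301}$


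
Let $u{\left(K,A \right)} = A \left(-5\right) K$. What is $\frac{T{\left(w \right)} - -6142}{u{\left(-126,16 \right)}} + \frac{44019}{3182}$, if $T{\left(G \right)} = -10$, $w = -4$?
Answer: $\frac{2757283}{190920} \approx 14.442$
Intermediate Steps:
$u{\left(K,A \right)} = - 5 A K$
$\frac{T{\left(w \right)} - -6142}{u{\left(-126,16 \right)}} + \frac{44019}{3182} = \frac{-10 - -6142}{\left(-5\right) 16 \left(-126\right)} + \frac{44019}{3182} = \frac{-10 + 6142}{10080} + 44019 \cdot \frac{1}{3182} = 6132 \cdot \frac{1}{10080} + \frac{44019}{3182} = \frac{73}{120} + \frac{44019}{3182} = \frac{2757283}{190920}$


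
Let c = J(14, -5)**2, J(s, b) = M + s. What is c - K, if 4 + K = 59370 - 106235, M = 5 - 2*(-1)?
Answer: 47310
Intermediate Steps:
M = 7 (M = 5 + 2 = 7)
J(s, b) = 7 + s
c = 441 (c = (7 + 14)**2 = 21**2 = 441)
K = -46869 (K = -4 + (59370 - 106235) = -4 - 46865 = -46869)
c - K = 441 - 1*(-46869) = 441 + 46869 = 47310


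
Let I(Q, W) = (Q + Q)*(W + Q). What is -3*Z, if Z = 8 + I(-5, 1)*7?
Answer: -864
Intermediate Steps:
I(Q, W) = 2*Q*(Q + W) (I(Q, W) = (2*Q)*(Q + W) = 2*Q*(Q + W))
Z = 288 (Z = 8 + (2*(-5)*(-5 + 1))*7 = 8 + (2*(-5)*(-4))*7 = 8 + 40*7 = 8 + 280 = 288)
-3*Z = -3*288 = -864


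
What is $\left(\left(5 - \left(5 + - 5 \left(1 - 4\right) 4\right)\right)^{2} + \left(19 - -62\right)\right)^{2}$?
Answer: $13549761$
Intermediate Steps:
$\left(\left(5 - \left(5 + - 5 \left(1 - 4\right) 4\right)\right)^{2} + \left(19 - -62\right)\right)^{2} = \left(\left(5 - \left(5 + \left(-5\right) \left(-3\right) 4\right)\right)^{2} + \left(19 + 62\right)\right)^{2} = \left(\left(5 - \left(5 + 15 \cdot 4\right)\right)^{2} + 81\right)^{2} = \left(\left(5 - 65\right)^{2} + 81\right)^{2} = \left(\left(-60\right)^{2} + 81\right)^{2} = \left(3600 + 81\right)^{2} = 3681^{2} = 13549761$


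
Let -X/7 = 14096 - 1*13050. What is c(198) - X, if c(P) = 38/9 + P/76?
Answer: 2506459/342 ≈ 7328.8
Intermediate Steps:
X = -7322 (X = -7*(14096 - 1*13050) = -7*(14096 - 13050) = -7*1046 = -7322)
c(P) = 38/9 + P/76 (c(P) = 38*(⅑) + P*(1/76) = 38/9 + P/76)
c(198) - X = (38/9 + (1/76)*198) - 1*(-7322) = (38/9 + 99/38) + 7322 = 2335/342 + 7322 = 2506459/342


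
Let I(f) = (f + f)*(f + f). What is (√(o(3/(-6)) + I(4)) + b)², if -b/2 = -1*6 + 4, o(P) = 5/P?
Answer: 70 + 24*√6 ≈ 128.79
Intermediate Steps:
I(f) = 4*f² (I(f) = (2*f)*(2*f) = 4*f²)
b = 4 (b = -2*(-1*6 + 4) = -2*(-6 + 4) = -2*(-2) = 4)
(√(o(3/(-6)) + I(4)) + b)² = (√(5/((3/(-6))) + 4*4²) + 4)² = (√(5/((3*(-⅙))) + 4*16) + 4)² = (√(5/(-½) + 64) + 4)² = (√(5*(-2) + 64) + 4)² = (√(-10 + 64) + 4)² = (√54 + 4)² = (3*√6 + 4)² = (4 + 3*√6)²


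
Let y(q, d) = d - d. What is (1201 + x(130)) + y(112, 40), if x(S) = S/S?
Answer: 1202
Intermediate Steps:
x(S) = 1
y(q, d) = 0
(1201 + x(130)) + y(112, 40) = (1201 + 1) + 0 = 1202 + 0 = 1202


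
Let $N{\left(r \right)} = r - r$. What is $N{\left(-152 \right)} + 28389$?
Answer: $28389$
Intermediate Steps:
$N{\left(r \right)} = 0$
$N{\left(-152 \right)} + 28389 = 0 + 28389 = 28389$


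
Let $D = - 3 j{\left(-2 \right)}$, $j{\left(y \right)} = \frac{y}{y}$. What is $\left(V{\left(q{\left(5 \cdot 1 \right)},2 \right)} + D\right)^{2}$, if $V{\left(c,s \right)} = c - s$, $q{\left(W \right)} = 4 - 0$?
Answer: $1$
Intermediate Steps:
$q{\left(W \right)} = 4$ ($q{\left(W \right)} = 4 + 0 = 4$)
$j{\left(y \right)} = 1$
$D = -3$ ($D = \left(-3\right) 1 = -3$)
$\left(V{\left(q{\left(5 \cdot 1 \right)},2 \right)} + D\right)^{2} = \left(\left(4 - 2\right) - 3\right)^{2} = \left(2 - 3\right)^{2} = \left(-1\right)^{2} = 1$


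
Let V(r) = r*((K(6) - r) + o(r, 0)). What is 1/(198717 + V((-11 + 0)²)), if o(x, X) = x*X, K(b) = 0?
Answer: 1/184076 ≈ 5.4325e-6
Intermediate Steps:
o(x, X) = X*x
V(r) = -r² (V(r) = r*((0 - r) + 0*r) = r*(-r + 0) = r*(-r) = -r²)
1/(198717 + V((-11 + 0)²)) = 1/(198717 - ((-11 + 0)²)²) = 1/(198717 - ((-11)²)²) = 1/(198717 - 1*121²) = 1/(198717 - 1*14641) = 1/(198717 - 14641) = 1/184076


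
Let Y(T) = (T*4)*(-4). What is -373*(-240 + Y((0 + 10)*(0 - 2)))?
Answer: -29840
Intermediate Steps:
Y(T) = -16*T (Y(T) = (4*T)*(-4) = -16*T)
-373*(-240 + Y((0 + 10)*(0 - 2))) = -373*(-240 - 16*(0 + 10)*(0 - 2)) = -373*(-240 - 160*(-2)) = -373*(-240 - 16*(-20)) = -373*(-240 + 320) = -373*80 = -29840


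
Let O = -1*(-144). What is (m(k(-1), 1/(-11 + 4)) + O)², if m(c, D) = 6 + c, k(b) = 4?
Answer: 23716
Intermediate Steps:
O = 144
(m(k(-1), 1/(-11 + 4)) + O)² = ((6 + 4) + 144)² = (10 + 144)² = 154² = 23716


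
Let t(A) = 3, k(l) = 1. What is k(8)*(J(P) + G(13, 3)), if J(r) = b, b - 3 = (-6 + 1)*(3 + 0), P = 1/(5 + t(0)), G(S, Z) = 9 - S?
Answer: -16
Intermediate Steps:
P = ⅛ (P = 1/(5 + 3) = 1/8 = ⅛ ≈ 0.12500)
b = -12 (b = 3 + (-6 + 1)*(3 + 0) = 3 - 5*3 = 3 - 15 = -12)
J(r) = -12
k(8)*(J(P) + G(13, 3)) = 1*(-12 + (9 - 1*13)) = 1*(-12 + (9 - 13)) = 1*(-12 - 4) = 1*(-16) = -16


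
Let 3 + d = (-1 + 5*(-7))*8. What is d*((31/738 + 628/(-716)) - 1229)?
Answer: 15758976475/44034 ≈ 3.5788e+5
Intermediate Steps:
d = -291 (d = -3 + (-1 + 5*(-7))*8 = -3 + (-1 - 35)*8 = -3 - 36*8 = -3 - 288 = -291)
d*((31/738 + 628/(-716)) - 1229) = -291*((31/738 + 628/(-716)) - 1229) = -291*((31*(1/738) + 628*(-1/716)) - 1229) = -291*((31/738 - 157/179) - 1229) = -291*(-110317/132102 - 1229) = -291*(-162463675/132102) = 15758976475/44034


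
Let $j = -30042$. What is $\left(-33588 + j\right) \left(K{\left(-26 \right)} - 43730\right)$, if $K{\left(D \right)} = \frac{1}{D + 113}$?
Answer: $\frac{80693635890}{29} \approx 2.7825 \cdot 10^{9}$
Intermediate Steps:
$K{\left(D \right)} = \frac{1}{113 + D}$
$\left(-33588 + j\right) \left(K{\left(-26 \right)} - 43730\right) = \left(-33588 - 30042\right) \left(\frac{1}{113 - 26} - 43730\right) = - 63630 \left(\frac{1}{87} - 43730\right) = \left(-63630\right) \left(- \frac{3804509}{87}\right) = \frac{80693635890}{29}$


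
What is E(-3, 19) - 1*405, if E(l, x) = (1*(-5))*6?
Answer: -435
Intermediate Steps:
E(l, x) = -30 (E(l, x) = -5*6 = -30)
E(-3, 19) - 1*405 = -30 - 1*405 = -30 - 405 = -435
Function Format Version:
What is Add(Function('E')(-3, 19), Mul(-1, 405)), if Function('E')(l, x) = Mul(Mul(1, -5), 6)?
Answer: -435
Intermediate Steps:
Function('E')(l, x) = -30 (Function('E')(l, x) = Mul(-5, 6) = -30)
Add(Function('E')(-3, 19), Mul(-1, 405)) = Add(-30, Mul(-1, 405)) = Add(-30, -405) = -435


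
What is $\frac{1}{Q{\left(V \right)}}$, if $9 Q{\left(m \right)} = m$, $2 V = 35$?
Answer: $\frac{18}{35} \approx 0.51429$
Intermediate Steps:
$V = \frac{35}{2}$ ($V = \frac{1}{2} \cdot 35 = \frac{35}{2} \approx 17.5$)
$Q{\left(m \right)} = \frac{m}{9}$
$\frac{1}{Q{\left(V \right)}} = \frac{1}{\frac{1}{9} \cdot \frac{35}{2}} = \frac{1}{\frac{35}{18}} = \frac{18}{35}$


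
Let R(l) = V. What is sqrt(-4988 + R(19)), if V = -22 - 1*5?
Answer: I*sqrt(5015) ≈ 70.817*I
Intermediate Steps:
V = -27 (V = -22 - 5 = -27)
R(l) = -27
sqrt(-4988 + R(19)) = sqrt(-4988 - 27) = sqrt(-5015) = I*sqrt(5015)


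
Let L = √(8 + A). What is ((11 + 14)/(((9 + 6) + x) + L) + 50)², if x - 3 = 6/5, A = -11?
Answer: 625*(-38509*I + 3940*√3)/(3*(-3047*I + 320*√3)) ≈ 2630.8 - 11.952*I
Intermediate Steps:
x = 21/5 (x = 3 + 6/5 = 21/5 ≈ 4.2000)
L = I*√3 (L = √(8 - 11) = √(-3) = I*√3 ≈ 1.732*I)
((11 + 14)/(((9 + 6) + x) + L) + 50)² = ((11 + 14)/(((9 + 6) + 21/5) + I*√3) + 50)² = (25/((15 + 21/5) + I*√3) + 50)² = (25/(96/5 + I*√3) + 50)² = (50 + 25/(96/5 + I*√3))²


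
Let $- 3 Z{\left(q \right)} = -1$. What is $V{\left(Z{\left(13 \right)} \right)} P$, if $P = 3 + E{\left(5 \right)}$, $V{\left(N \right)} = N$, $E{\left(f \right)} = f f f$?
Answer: $\frac{128}{3} \approx 42.667$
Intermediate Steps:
$Z{\left(q \right)} = \frac{1}{3}$ ($Z{\left(q \right)} = \left(- \frac{1}{3}\right) \left(-1\right) = \frac{1}{3}$)
$E{\left(f \right)} = f^{3}$ ($E{\left(f \right)} = f^{2} f = f^{3}$)
$P = 128$ ($P = 3 + 5^{3} = 3 + 125 = 128$)
$V{\left(Z{\left(13 \right)} \right)} P = \frac{1}{3} \cdot 128 = \frac{128}{3}$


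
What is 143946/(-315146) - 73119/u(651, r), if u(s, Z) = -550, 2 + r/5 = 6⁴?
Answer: 11481995037/86665150 ≈ 132.49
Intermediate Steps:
r = 6470 (r = -10 + 5*6⁴ = -10 + 5*1296 = -10 + 6480 = 6470)
143946/(-315146) - 73119/u(651, r) = 143946/(-315146) - 73119/(-550) = 143946*(-1/315146) - 73119*(-1/550) = -71973/157573 + 73119/550 = 11481995037/86665150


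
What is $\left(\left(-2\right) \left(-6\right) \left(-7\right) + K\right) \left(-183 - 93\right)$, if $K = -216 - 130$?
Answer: $118680$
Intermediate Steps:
$K = -346$
$\left(\left(-2\right) \left(-6\right) \left(-7\right) + K\right) \left(-183 - 93\right) = \left(\left(-2\right) \left(-6\right) \left(-7\right) - 346\right) \left(-183 - 93\right) = \left(12 \left(-7\right) - 346\right) \left(-276\right) = \left(-84 - 346\right) \left(-276\right) = \left(-430\right) \left(-276\right) = 118680$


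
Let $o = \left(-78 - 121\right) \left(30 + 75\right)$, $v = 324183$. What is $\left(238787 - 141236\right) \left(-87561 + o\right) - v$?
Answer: $-10580315439$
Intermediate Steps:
$o = -20895$ ($o = \left(-199\right) 105 = -20895$)
$\left(238787 - 141236\right) \left(-87561 + o\right) - v = \left(238787 - 141236\right) \left(-87561 - 20895\right) - 324183 = 97551 \left(-108456\right) - 324183 = -10579991256 - 324183 = -10580315439$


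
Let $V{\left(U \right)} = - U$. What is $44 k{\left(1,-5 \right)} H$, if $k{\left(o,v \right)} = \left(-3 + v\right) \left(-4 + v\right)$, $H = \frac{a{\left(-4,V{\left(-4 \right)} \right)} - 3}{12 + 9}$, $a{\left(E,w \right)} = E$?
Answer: $-1056$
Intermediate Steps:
$H = - \frac{1}{3}$ ($H = \frac{-4 - 3}{12 + 9} = - \frac{7}{21} = \left(-7\right) \frac{1}{21} = - \frac{1}{3} \approx -0.33333$)
$k{\left(o,v \right)} = \left(-4 + v\right) \left(-3 + v\right)$
$44 k{\left(1,-5 \right)} H = 44 \left(12 + \left(-5\right)^{2} - -35\right) \left(- \frac{1}{3}\right) = 44 \left(12 + 25 + 35\right) \left(- \frac{1}{3}\right) = 44 \cdot 72 \left(- \frac{1}{3}\right) = 3168 \left(- \frac{1}{3}\right) = -1056$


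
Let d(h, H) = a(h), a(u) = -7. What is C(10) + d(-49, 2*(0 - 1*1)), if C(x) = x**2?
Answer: 93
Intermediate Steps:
d(h, H) = -7
C(10) + d(-49, 2*(0 - 1*1)) = 10**2 - 7 = 100 - 7 = 93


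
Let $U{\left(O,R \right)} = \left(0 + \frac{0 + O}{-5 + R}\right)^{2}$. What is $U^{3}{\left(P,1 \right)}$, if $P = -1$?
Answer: $\frac{1}{4096} \approx 0.00024414$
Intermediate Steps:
$U{\left(O,R \right)} = \frac{O^{2}}{\left(-5 + R\right)^{2}}$ ($U{\left(O,R \right)} = \left(0 + \frac{O}{-5 + R}\right)^{2} = \left(\frac{O}{-5 + R}\right)^{2} = \frac{O^{2}}{\left(-5 + R\right)^{2}}$)
$U^{3}{\left(P,1 \right)} = \left(\frac{\left(-1\right)^{2}}{\left(-5 + 1\right)^{2}}\right)^{3} = \left(1 \cdot \frac{1}{16}\right)^{3} = \left(\frac{1}{16}\right)^{3} = \frac{1}{4096}$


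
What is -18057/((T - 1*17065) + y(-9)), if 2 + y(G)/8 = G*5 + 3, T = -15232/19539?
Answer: 352815723/340325995 ≈ 1.0367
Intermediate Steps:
T = -15232/19539 (T = -15232*1/19539 = -15232/19539 ≈ -0.77957)
y(G) = 8 + 40*G (y(G) = -16 + 8*(G*5 + 3) = -16 + 8*(5*G + 3) = -16 + 8*(3 + 5*G) = -16 + (24 + 40*G) = 8 + 40*G)
-18057/((T - 1*17065) + y(-9)) = -18057/((-15232/19539 - 1*17065) + (8 + 40*(-9))) = -18057/((-15232/19539 - 17065) + (8 - 360)) = -18057/(-333448267/19539 - 352) = -18057/(-340325995/19539) = -18057*(-19539/340325995) = 352815723/340325995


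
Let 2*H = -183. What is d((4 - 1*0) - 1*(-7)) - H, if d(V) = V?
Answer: 205/2 ≈ 102.50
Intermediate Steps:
H = -183/2 (H = (1/2)*(-183) = -183/2 ≈ -91.500)
d((4 - 1*0) - 1*(-7)) - H = ((4 - 1*0) - 1*(-7)) - 1*(-183/2) = ((4 + 0) + 7) + 183/2 = (4 + 7) + 183/2 = 11 + 183/2 = 205/2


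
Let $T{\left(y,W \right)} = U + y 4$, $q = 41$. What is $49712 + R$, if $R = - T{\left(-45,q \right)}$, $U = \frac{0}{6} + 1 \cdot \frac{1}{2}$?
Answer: $\frac{99783}{2} \approx 49892.0$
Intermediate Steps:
$U = \frac{1}{2}$ ($U = 0 \cdot \frac{1}{6} + 1 \cdot \frac{1}{2} = 0 + \frac{1}{2} = \frac{1}{2} \approx 0.5$)
$T{\left(y,W \right)} = \frac{1}{2} + 4 y$ ($T{\left(y,W \right)} = \frac{1}{2} + y 4 = \frac{1}{2} + 4 y$)
$R = \frac{359}{2}$ ($R = - (\frac{1}{2} + 4 \left(-45\right)) = - (\frac{1}{2} - 180) = \left(-1\right) \left(- \frac{359}{2}\right) = \frac{359}{2} \approx 179.5$)
$49712 + R = 49712 + \frac{359}{2} = \frac{99783}{2}$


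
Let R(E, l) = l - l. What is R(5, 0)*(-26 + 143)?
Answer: 0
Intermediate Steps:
R(E, l) = 0
R(5, 0)*(-26 + 143) = 0*(-26 + 143) = 0*117 = 0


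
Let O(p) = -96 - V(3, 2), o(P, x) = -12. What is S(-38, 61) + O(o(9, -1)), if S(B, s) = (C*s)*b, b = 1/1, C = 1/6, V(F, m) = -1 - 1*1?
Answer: -503/6 ≈ -83.833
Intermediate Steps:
V(F, m) = -2 (V(F, m) = -1 - 1 = -2)
C = ⅙ ≈ 0.16667
b = 1
S(B, s) = s/6 (S(B, s) = (s/6)*1 = s/6)
O(p) = -94 (O(p) = -96 - 1*(-2) = -96 + 2 = -94)
S(-38, 61) + O(o(9, -1)) = (⅙)*61 - 94 = 61/6 - 94 = -503/6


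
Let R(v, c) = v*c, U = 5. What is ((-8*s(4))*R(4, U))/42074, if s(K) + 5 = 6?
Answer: -80/21037 ≈ -0.0038028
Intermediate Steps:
s(K) = 1 (s(K) = -5 + 6 = 1)
R(v, c) = c*v
((-8*s(4))*R(4, U))/42074 = ((-8*1)*(5*4))/42074 = -8*20*(1/42074) = -160*1/42074 = -80/21037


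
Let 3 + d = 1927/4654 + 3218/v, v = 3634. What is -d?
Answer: 14379309/8456318 ≈ 1.7004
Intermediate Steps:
d = -14379309/8456318 (d = -3 + (1927/4654 + 3218/3634) = -3 + (1927*(1/4654) + 3218*(1/3634)) = -3 + (1927/4654 + 1609/1817) = -3 + 10989645/8456318 = -14379309/8456318 ≈ -1.7004)
-d = -1*(-14379309/8456318) = 14379309/8456318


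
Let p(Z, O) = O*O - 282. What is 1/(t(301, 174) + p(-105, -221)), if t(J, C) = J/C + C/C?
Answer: 174/8449741 ≈ 2.0592e-5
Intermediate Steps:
t(J, C) = 1 + J/C (t(J, C) = J/C + 1 = 1 + J/C)
p(Z, O) = -282 + O**2 (p(Z, O) = O**2 - 282 = -282 + O**2)
1/(t(301, 174) + p(-105, -221)) = 1/((174 + 301)/174 + (-282 + (-221)**2)) = 1/((1/174)*475 + (-282 + 48841)) = 1/(475/174 + 48559) = 1/(8449741/174) = 174/8449741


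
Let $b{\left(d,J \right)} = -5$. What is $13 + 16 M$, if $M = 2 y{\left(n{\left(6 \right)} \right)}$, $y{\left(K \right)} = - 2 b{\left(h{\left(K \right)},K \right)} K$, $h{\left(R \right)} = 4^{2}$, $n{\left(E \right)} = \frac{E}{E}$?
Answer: $333$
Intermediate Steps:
$n{\left(E \right)} = 1$
$h{\left(R \right)} = 16$
$y{\left(K \right)} = 10 K$ ($y{\left(K \right)} = \left(-2\right) \left(-5\right) K = 10 K$)
$M = 20$ ($M = 2 \cdot 10 \cdot 1 = 2 \cdot 10 = 20$)
$13 + 16 M = 13 + 16 \cdot 20 = 13 + 320 = 333$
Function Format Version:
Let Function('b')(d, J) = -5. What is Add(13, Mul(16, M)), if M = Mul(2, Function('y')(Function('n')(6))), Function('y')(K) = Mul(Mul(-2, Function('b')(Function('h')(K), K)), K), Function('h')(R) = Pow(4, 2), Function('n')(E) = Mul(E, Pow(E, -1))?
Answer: 333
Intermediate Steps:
Function('n')(E) = 1
Function('h')(R) = 16
Function('y')(K) = Mul(10, K) (Function('y')(K) = Mul(Mul(-2, -5), K) = Mul(10, K))
M = 20 (M = Mul(2, Mul(10, 1)) = Mul(2, 10) = 20)
Add(13, Mul(16, M)) = Add(13, Mul(16, 20)) = Add(13, 320) = 333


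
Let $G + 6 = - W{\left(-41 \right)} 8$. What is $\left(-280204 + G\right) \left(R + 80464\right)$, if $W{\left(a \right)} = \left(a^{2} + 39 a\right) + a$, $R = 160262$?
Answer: $-67532790588$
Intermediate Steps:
$W{\left(a \right)} = a^{2} + 40 a$
$G = -334$ ($G = -6 - - 41 \left(40 - 41\right) 8 = -6 - \left(-41\right) \left(-1\right) 8 = -6 - 41 \cdot 8 = -6 - 328 = -334$)
$\left(-280204 + G\right) \left(R + 80464\right) = \left(-280204 - 334\right) \left(160262 + 80464\right) = \left(-280538\right) 240726 = -67532790588$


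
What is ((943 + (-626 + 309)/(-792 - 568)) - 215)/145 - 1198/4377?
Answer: 4098722069/863144400 ≈ 4.7486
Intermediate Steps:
((943 + (-626 + 309)/(-792 - 568)) - 215)/145 - 1198/4377 = ((943 - 317/(-1360)) - 215)*(1/145) - 1198*1/4377 = ((943 - 317*(-1/1360)) - 215)*(1/145) - 1198/4377 = ((943 + 317/1360) - 215)*(1/145) - 1198/4377 = (1282797/1360 - 215)*(1/145) - 1198/4377 = (990397/1360)*(1/145) - 1198/4377 = 990397/197200 - 1198/4377 = 4098722069/863144400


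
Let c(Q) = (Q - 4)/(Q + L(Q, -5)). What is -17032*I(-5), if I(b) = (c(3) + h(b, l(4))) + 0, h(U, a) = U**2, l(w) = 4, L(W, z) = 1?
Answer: -421542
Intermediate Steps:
c(Q) = (-4 + Q)/(1 + Q) (c(Q) = (Q - 4)/(Q + 1) = (-4 + Q)/(1 + Q))
I(b) = -1/4 + b**2 (I(b) = ((-4 + 3)/(1 + 3) + b**2) + 0 = (-1/4 + b**2) + 0 = -1/4 + b**2)
-17032*I(-5) = -17032*(-1/4 + (-5)**2) = -17032*(-1/4 + 25) = -17032*99/4 = -421542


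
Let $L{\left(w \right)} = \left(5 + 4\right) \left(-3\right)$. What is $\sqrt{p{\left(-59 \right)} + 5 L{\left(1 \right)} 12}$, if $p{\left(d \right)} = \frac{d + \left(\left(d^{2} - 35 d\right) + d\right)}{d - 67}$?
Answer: $\frac{i \sqrt{733418}}{21} \approx 40.781 i$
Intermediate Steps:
$L{\left(w \right)} = -27$ ($L{\left(w \right)} = 9 \left(-3\right) = -27$)
$p{\left(d \right)} = \frac{d^{2} - 33 d}{-67 + d}$ ($p{\left(d \right)} = \frac{d + \left(d^{2} - 34 d\right)}{-67 + d} = \frac{d^{2} - 33 d}{-67 + d}$)
$\sqrt{p{\left(-59 \right)} + 5 L{\left(1 \right)} 12} = \sqrt{- \frac{59 \left(-33 - 59\right)}{-67 - 59} + 5 \left(-27\right) 12} = \sqrt{\left(-59\right) \frac{1}{-126} \left(-92\right) - 1620} = \sqrt{\left(-59\right) \left(- \frac{1}{126}\right) \left(-92\right) - 1620} = \sqrt{- \frac{2714}{63} - 1620} = \sqrt{- \frac{104774}{63}} = \frac{i \sqrt{733418}}{21}$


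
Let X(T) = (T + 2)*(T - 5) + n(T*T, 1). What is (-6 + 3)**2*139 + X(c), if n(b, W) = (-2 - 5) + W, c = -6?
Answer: 1289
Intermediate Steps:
n(b, W) = -7 + W
X(T) = -6 + (-5 + T)*(2 + T) (X(T) = (T + 2)*(T - 5) + (-7 + 1) = (2 + T)*(-5 + T) - 6 = (-5 + T)*(2 + T) - 6 = -6 + (-5 + T)*(2 + T))
(-6 + 3)**2*139 + X(c) = (-6 + 3)**2*139 + (-16 + (-6)**2 - 3*(-6)) = (-3)**2*139 + (-16 + 36 + 18) = 9*139 + 38 = 1251 + 38 = 1289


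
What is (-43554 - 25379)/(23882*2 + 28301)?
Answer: -68933/76065 ≈ -0.90624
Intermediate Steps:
(-43554 - 25379)/(23882*2 + 28301) = -68933/(47764 + 28301) = -68933/76065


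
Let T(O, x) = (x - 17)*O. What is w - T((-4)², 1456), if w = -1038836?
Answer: -1061860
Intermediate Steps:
T(O, x) = O*(-17 + x) (T(O, x) = (-17 + x)*O = O*(-17 + x))
w - T((-4)², 1456) = -1038836 - (-4)²*(-17 + 1456) = -1038836 - 16*1439 = -1038836 - 1*23024 = -1038836 - 23024 = -1061860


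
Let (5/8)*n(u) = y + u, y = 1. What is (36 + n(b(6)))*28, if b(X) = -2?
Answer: 4816/5 ≈ 963.20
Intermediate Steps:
n(u) = 8/5 + 8*u/5 (n(u) = 8*(1 + u)/5 = 8/5 + 8*u/5)
(36 + n(b(6)))*28 = (36 + (8/5 + (8/5)*(-2)))*28 = (36 + (8/5 - 16/5))*28 = (36 - 8/5)*28 = (172/5)*28 = 4816/5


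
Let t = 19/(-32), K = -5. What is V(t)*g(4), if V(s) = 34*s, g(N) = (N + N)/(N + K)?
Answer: 323/2 ≈ 161.50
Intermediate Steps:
g(N) = 2*N/(-5 + N) (g(N) = (N + N)/(N - 5) = (2*N)/(-5 + N) = 2*N/(-5 + N))
t = -19/32 (t = 19*(-1/32) = -19/32 ≈ -0.59375)
V(t)*g(4) = (34*(-19/32))*(2*4/(-5 + 4)) = -323*4/(8*(-1)) = -323*4*(-1)/8 = -323/16*(-8) = 323/2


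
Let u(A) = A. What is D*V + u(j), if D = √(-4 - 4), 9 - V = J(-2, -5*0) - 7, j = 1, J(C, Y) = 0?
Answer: 1 + 32*I*√2 ≈ 1.0 + 45.255*I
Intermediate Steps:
V = 16 (V = 9 - (0 - 7) = 9 - 1*(-7) = 9 + 7 = 16)
D = 2*I*√2 (D = √(-8) = 2*I*√2 ≈ 2.8284*I)
D*V + u(j) = (2*I*√2)*16 + 1 = 32*I*√2 + 1 = 1 + 32*I*√2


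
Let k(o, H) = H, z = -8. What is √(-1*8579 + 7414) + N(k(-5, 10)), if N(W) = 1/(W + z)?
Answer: ½ + I*√1165 ≈ 0.5 + 34.132*I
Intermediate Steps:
N(W) = 1/(-8 + W) (N(W) = 1/(W - 8) = 1/(-8 + W))
√(-1*8579 + 7414) + N(k(-5, 10)) = √(-1*8579 + 7414) + 1/(-8 + 10) = √(-8579 + 7414) + 1/2 = √(-1165) + ½ = I*√1165 + ½ = ½ + I*√1165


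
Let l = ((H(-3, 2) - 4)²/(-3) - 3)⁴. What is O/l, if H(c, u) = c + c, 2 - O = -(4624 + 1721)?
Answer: 514107/141158161 ≈ 0.0036421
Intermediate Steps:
O = 6347 (O = 2 - (-1)*(4624 + 1721) = 2 - (-1)*6345 = 2 - 1*(-6345) = 2 + 6345 = 6347)
H(c, u) = 2*c
l = 141158161/81 (l = ((2*(-3) - 4)²/(-3) - 3)⁴ = ((-6 - 4)²*(-⅓) - 3)⁴ = ((-10)²*(-⅓) - 3)⁴ = (100*(-⅓) - 3)⁴ = (-100/3 - 3)⁴ = (-109/3)⁴ = 141158161/81 ≈ 1.7427e+6)
O/l = 6347/(141158161/81) = 6347*(81/141158161) = 514107/141158161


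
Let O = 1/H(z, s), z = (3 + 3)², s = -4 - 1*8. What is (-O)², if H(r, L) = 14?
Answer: 1/196 ≈ 0.0051020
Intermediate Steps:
s = -12 (s = -4 - 8 = -12)
z = 36 (z = 6² = 36)
O = 1/14 ≈ 0.071429
(-O)² = (-1*1/14)² = (-1/14)² = 1/196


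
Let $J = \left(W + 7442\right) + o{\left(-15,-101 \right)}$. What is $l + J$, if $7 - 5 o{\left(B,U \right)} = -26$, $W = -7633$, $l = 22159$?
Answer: $\frac{109873}{5} \approx 21975.0$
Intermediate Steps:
$o{\left(B,U \right)} = \frac{33}{5}$ ($o{\left(B,U \right)} = \frac{7}{5} - - \frac{26}{5} = \frac{7}{5} + \frac{26}{5} = \frac{33}{5}$)
$J = - \frac{922}{5}$ ($J = \left(-7633 + 7442\right) + \frac{33}{5} = -191 + \frac{33}{5} = - \frac{922}{5} \approx -184.4$)
$l + J = 22159 - \frac{922}{5} = \frac{109873}{5}$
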